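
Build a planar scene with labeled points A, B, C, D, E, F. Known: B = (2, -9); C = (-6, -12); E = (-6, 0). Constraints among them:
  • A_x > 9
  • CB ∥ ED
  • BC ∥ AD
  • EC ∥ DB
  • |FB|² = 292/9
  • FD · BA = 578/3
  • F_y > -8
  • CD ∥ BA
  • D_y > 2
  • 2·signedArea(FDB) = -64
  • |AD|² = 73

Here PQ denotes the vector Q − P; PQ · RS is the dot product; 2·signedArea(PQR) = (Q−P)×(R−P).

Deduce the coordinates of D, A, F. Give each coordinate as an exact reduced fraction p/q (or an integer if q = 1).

A = (10, 6)
D = (2, 3)
F = (-10/3, -7)

1. D_x = 2  [EC ∥ DB ∩ CB ∥ ED]
2. D_y = 3  [EC ∥ DB ∩ CB ∥ ED]
   → D = (2, 3)
3. A_x = 10  [BC ∥ AD ∩ CD ∥ BA]
4. A_y = 6  [BC ∥ AD ∩ CD ∥ BA]
   → A = (10, 6)
5. F_x = -10/3  [FD · BA = 578/3 ∩ 2·signedArea(FDB) = -64]
6. F_y = -7  [FD · BA = 578/3 ∩ 2·signedArea(FDB) = -64]
   → F = (-10/3, -7)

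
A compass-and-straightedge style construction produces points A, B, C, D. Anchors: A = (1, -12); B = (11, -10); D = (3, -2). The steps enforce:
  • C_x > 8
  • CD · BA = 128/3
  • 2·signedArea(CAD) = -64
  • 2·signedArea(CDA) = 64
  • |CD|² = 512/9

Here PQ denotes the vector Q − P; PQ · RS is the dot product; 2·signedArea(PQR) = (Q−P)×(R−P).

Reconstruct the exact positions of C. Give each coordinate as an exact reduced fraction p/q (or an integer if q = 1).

1. C_x = 25/3  [2·signedArea(CAD) = -64 ∩ CD · BA = 128/3]
2. C_y = -22/3  [2·signedArea(CAD) = -64 ∩ CD · BA = 128/3]
   → C = (25/3, -22/3)

C = (25/3, -22/3)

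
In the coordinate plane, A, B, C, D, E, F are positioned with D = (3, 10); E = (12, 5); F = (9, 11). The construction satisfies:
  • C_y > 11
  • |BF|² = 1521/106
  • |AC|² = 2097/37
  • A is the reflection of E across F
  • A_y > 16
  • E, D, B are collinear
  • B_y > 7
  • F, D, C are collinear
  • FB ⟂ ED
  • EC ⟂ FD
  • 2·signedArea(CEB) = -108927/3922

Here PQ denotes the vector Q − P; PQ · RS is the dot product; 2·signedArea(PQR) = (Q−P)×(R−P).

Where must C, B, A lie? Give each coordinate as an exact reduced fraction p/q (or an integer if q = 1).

A = (6, 17)
B = (759/106, 815/106)
C = (405/37, 419/37)

1. C_x = 405/37  [F, D, C are collinear ∩ EC ⟂ FD]
2. C_y = 419/37  [F, D, C are collinear ∩ EC ⟂ FD]
   → C = (405/37, 419/37)
3. B_x = 759/106  [E, D, B are collinear ∩ FB ⟂ ED]
4. B_y = 815/106  [E, D, B are collinear ∩ FB ⟂ ED]
   → B = (759/106, 815/106)
5. A_x = 6  [A is the reflection of E across F]
6. A_y = 17  [A is the reflection of E across F]
   → A = (6, 17)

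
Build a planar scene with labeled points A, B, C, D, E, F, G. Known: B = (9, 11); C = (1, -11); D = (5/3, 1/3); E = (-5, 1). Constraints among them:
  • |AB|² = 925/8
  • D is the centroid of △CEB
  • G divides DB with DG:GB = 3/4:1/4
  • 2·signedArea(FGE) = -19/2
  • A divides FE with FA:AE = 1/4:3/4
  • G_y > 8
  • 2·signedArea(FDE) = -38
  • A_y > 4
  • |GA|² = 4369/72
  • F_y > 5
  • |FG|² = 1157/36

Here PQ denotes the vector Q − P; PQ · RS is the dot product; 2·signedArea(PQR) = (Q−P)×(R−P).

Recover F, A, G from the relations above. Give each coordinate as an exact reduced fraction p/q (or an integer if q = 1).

A = (1/4, 19/4)
F = (2, 6)
G = (43/6, 25/3)

1. G_x = 43/6  [G divides DB with DG:GB = 3/4:1/4]
2. G_y = 25/3  [G divides DB with DG:GB = 3/4:1/4]
   → G = (43/6, 25/3)
3. F_x = 2  [2·signedArea(FGE) = -19/2 ∩ 2·signedArea(FDE) = -38]
4. F_y = 6  [2·signedArea(FGE) = -19/2 ∩ 2·signedArea(FDE) = -38]
   → F = (2, 6)
5. A_x = 1/4  [A divides FE with FA:AE = 1/4:3/4]
6. A_y = 19/4  [A divides FE with FA:AE = 1/4:3/4]
   → A = (1/4, 19/4)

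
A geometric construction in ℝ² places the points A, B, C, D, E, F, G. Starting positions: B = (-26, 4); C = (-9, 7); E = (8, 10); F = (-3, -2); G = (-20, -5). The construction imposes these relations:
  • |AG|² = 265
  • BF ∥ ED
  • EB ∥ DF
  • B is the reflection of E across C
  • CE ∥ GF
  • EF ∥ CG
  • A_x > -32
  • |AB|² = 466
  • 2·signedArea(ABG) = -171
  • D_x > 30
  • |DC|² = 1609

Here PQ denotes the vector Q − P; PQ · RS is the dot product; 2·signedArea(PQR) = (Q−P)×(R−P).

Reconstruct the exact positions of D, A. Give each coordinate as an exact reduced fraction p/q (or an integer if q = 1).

A = (-31, -17)
D = (31, 4)

1. D_x = 31  [EB ∥ DF ∩ BF ∥ ED]
2. D_y = 4  [EB ∥ DF ∩ BF ∥ ED]
   → D = (31, 4)
3. A_x = -31  [line 9·x + 6·y + 381 = 0 ∩ |AG|² = 265]
4. A_y = -17  [line 9·x + 6·y + 381 = 0 ∩ |AG|² = 265]
   → A = (-31, -17)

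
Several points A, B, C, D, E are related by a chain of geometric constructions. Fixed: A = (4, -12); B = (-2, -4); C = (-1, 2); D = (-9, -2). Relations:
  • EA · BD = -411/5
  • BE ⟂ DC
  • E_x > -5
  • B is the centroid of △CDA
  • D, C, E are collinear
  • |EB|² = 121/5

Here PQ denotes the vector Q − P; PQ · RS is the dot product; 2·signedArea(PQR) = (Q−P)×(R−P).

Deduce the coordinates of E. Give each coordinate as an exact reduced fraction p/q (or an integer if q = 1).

1. E_x = -21/5  [D, C, E are collinear ∩ BE ⟂ DC]
2. E_y = 2/5  [D, C, E are collinear ∩ BE ⟂ DC]
   → E = (-21/5, 2/5)

E = (-21/5, 2/5)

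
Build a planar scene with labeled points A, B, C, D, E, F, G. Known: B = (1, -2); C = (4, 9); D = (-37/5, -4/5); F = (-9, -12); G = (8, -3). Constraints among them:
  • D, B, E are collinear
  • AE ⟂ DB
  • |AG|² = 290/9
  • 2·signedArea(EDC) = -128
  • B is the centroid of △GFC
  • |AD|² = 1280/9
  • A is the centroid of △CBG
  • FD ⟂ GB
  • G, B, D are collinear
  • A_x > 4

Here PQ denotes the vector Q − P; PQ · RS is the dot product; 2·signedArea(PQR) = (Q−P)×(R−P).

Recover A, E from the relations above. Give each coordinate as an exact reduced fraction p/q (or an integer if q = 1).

1. A_x = 13/3  [A is the centroid of △CBG]
2. A_y = 4/3  [A is the centroid of △CBG]
   → A = (13/3, 4/3)
3. E_x = 19/5  [D, B, E are collinear ∩ AE ⟂ DB]
4. E_y = -12/5  [D, B, E are collinear ∩ AE ⟂ DB]
   → E = (19/5, -12/5)

A = (13/3, 4/3)
E = (19/5, -12/5)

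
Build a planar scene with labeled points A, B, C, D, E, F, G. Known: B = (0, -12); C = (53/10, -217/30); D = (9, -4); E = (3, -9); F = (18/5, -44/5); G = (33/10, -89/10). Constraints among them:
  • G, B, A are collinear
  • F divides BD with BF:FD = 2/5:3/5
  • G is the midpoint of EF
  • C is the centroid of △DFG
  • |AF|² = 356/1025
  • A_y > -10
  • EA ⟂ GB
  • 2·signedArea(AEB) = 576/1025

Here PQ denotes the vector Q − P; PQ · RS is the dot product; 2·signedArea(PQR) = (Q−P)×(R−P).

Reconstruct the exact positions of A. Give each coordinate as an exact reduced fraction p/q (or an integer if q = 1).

A = (3168/1025, -9324/1025)

1. A_x = 3168/1025  [G, B, A are collinear ∩ EA ⟂ GB]
2. A_y = -9324/1025  [G, B, A are collinear ∩ EA ⟂ GB]
   → A = (3168/1025, -9324/1025)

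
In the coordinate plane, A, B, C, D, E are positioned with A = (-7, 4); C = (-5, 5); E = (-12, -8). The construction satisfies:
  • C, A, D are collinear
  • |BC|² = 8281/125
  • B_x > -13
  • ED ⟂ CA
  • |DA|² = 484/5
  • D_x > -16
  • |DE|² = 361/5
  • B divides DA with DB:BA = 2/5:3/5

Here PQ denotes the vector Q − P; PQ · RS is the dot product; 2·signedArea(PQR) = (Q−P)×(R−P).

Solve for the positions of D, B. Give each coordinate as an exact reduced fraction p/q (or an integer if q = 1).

1. D_x = -79/5  [C, A, D are collinear ∩ ED ⟂ CA]
2. D_y = -2/5  [C, A, D are collinear ∩ ED ⟂ CA]
   → D = (-79/5, -2/5)
3. B_x = -307/25  [B divides DA with DB:BA = 2/5:3/5]
4. B_y = 34/25  [B divides DA with DB:BA = 2/5:3/5]
   → B = (-307/25, 34/25)

B = (-307/25, 34/25)
D = (-79/5, -2/5)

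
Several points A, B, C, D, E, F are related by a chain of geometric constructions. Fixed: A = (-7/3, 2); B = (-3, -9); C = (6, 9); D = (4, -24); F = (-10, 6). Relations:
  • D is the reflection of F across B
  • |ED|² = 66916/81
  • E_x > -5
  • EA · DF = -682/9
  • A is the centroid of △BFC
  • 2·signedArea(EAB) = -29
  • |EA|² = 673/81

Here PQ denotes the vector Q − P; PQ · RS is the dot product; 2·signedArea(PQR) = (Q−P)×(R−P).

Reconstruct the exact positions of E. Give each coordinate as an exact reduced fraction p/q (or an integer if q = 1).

E = (-44/9, 10/3)

1. E_x = -44/9  [EA · DF = -682/9 ∩ 2·signedArea(EAB) = -29]
2. E_y = 10/3  [EA · DF = -682/9 ∩ 2·signedArea(EAB) = -29]
   → E = (-44/9, 10/3)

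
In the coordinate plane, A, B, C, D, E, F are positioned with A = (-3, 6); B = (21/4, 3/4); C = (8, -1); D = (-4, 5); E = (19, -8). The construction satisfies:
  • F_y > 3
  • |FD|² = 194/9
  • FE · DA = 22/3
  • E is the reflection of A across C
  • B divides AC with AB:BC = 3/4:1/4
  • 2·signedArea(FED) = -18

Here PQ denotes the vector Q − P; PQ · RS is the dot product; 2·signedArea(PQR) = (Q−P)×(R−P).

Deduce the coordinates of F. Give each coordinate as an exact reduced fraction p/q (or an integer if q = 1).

1. F_x = 1/3  [2·signedArea(FED) = -18 ∩ FE · DA = 22/3]
2. F_y = 10/3  [2·signedArea(FED) = -18 ∩ FE · DA = 22/3]
   → F = (1/3, 10/3)

F = (1/3, 10/3)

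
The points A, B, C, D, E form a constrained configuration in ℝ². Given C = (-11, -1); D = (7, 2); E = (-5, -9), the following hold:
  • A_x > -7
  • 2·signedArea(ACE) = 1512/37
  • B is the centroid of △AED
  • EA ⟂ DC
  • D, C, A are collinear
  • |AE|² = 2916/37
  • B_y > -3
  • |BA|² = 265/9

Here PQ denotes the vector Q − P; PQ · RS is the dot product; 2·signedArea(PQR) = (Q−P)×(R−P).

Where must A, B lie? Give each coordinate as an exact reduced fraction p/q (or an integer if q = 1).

1. A_x = -239/37  [D, C, A are collinear ∩ EA ⟂ DC]
2. A_y = -9/37  [D, C, A are collinear ∩ EA ⟂ DC]
   → A = (-239/37, -9/37)
3. B_x = -55/37  [B is the centroid of △AED]
4. B_y = -268/111  [B is the centroid of △AED]
   → B = (-55/37, -268/111)

A = (-239/37, -9/37)
B = (-55/37, -268/111)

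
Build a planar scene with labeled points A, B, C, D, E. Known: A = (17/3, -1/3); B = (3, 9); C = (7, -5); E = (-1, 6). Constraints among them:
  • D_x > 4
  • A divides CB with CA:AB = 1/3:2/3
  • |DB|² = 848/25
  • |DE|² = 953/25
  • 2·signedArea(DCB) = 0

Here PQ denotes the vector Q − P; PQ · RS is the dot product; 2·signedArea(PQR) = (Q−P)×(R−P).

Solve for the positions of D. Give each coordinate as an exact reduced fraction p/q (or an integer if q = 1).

D = (23/5, 17/5)

1. D_x = 23/5  [line -14·x + -4·y + 78 = 0 ∩ |DE|² = 953/25]
2. D_y = 17/5  [line -14·x + -4·y + 78 = 0 ∩ |DE|² = 953/25]
   → D = (23/5, 17/5)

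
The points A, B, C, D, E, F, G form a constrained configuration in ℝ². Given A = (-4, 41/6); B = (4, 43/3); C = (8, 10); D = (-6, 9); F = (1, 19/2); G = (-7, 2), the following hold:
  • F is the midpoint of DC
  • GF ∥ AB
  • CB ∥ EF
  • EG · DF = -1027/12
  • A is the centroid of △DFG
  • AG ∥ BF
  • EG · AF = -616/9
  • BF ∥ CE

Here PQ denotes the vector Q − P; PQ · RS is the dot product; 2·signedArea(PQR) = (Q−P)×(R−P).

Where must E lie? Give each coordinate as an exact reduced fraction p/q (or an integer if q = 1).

1. E_x = 5  [CB ∥ EF ∩ BF ∥ CE]
2. E_y = 31/6  [CB ∥ EF ∩ BF ∥ CE]
   → E = (5, 31/6)

E = (5, 31/6)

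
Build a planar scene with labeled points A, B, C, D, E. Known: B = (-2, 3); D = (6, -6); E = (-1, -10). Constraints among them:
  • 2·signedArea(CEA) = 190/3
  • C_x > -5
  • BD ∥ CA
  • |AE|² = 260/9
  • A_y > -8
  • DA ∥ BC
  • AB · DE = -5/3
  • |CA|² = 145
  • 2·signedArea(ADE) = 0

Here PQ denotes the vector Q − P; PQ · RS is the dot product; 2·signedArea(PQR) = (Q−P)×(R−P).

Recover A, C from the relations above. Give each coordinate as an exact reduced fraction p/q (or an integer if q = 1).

1. A_x = 11/3  [2·signedArea(ADE) = 0 ∩ AB · DE = -5/3]
2. A_y = -22/3  [2·signedArea(ADE) = 0 ∩ AB · DE = -5/3]
   → A = (11/3, -22/3)
3. C_x = -13/3  [BD ∥ CA ∩ DA ∥ BC]
4. C_y = 5/3  [BD ∥ CA ∩ DA ∥ BC]
   → C = (-13/3, 5/3)

A = (11/3, -22/3)
C = (-13/3, 5/3)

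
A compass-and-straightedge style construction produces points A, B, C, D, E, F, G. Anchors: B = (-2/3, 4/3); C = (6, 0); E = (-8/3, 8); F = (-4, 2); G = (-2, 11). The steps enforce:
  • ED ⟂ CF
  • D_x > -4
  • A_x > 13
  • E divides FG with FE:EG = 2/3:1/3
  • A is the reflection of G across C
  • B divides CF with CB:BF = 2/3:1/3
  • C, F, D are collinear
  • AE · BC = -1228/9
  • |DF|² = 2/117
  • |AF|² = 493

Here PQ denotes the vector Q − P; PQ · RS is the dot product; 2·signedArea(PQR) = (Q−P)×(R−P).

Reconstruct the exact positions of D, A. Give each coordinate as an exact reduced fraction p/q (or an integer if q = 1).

1. D_x = -151/39  [C, F, D are collinear ∩ ED ⟂ CF]
2. D_y = 77/39  [C, F, D are collinear ∩ ED ⟂ CF]
   → D = (-151/39, 77/39)
3. A_x = 14  [A is the reflection of G across C]
4. A_y = -11  [A is the reflection of G across C]
   → A = (14, -11)

A = (14, -11)
D = (-151/39, 77/39)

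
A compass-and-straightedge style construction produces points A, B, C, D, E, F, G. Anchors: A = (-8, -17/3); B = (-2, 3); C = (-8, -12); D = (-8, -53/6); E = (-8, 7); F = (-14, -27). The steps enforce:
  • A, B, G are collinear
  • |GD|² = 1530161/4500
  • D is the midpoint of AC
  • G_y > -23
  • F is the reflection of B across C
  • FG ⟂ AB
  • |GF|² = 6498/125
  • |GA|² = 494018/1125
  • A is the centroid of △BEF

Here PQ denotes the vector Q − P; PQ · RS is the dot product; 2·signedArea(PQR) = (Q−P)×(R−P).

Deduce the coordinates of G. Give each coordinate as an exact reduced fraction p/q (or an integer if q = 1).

G = (-2491/125, -2862/125)

1. G_x = -2491/125  [A, B, G are collinear ∩ FG ⟂ AB]
2. G_y = -2862/125  [A, B, G are collinear ∩ FG ⟂ AB]
   → G = (-2491/125, -2862/125)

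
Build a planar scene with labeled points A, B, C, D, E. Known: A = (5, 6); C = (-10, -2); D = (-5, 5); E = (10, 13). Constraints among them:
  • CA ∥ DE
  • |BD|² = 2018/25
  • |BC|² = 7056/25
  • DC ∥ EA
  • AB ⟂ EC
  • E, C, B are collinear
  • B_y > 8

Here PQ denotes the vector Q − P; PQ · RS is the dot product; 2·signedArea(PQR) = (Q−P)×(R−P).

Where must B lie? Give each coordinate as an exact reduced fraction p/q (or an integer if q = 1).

B = (86/25, 202/25)

1. B_x = 86/25  [E, C, B are collinear ∩ AB ⟂ EC]
2. B_y = 202/25  [E, C, B are collinear ∩ AB ⟂ EC]
   → B = (86/25, 202/25)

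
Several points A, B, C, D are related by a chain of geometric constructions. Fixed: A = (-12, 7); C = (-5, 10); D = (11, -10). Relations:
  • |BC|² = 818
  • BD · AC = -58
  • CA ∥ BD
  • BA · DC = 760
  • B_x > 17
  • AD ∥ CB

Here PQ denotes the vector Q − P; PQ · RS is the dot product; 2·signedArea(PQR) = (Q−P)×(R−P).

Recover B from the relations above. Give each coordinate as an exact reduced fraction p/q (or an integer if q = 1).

B = (18, -7)

1. B_x = 18  [CA ∥ BD ∩ AD ∥ CB]
2. B_y = -7  [CA ∥ BD ∩ AD ∥ CB]
   → B = (18, -7)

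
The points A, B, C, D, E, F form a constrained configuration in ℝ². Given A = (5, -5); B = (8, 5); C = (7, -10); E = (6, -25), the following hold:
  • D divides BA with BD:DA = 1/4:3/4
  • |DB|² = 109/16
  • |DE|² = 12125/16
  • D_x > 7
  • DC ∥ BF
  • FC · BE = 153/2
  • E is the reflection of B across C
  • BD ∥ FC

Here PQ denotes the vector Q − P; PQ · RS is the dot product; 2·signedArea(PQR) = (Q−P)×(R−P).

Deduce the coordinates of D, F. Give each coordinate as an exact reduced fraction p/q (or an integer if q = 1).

1. D_x = 29/4  [D divides BA with BD:DA = 1/4:3/4]
2. D_y = 5/2  [D divides BA with BD:DA = 1/4:3/4]
   → D = (29/4, 5/2)
3. F_x = 31/4  [BD ∥ FC ∩ DC ∥ BF]
4. F_y = -15/2  [BD ∥ FC ∩ DC ∥ BF]
   → F = (31/4, -15/2)

D = (29/4, 5/2)
F = (31/4, -15/2)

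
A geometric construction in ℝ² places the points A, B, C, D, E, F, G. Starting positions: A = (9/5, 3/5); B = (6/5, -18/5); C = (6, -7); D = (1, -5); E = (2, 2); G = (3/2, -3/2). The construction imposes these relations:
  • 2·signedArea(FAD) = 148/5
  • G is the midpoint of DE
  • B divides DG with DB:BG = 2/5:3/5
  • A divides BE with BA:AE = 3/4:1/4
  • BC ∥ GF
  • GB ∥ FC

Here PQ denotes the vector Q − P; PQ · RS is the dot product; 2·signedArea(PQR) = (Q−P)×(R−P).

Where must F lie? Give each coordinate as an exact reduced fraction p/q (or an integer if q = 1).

F = (63/10, -49/10)

1. F_x = 63/10  [GB ∥ FC ∩ BC ∥ GF]
2. F_y = -49/10  [GB ∥ FC ∩ BC ∥ GF]
   → F = (63/10, -49/10)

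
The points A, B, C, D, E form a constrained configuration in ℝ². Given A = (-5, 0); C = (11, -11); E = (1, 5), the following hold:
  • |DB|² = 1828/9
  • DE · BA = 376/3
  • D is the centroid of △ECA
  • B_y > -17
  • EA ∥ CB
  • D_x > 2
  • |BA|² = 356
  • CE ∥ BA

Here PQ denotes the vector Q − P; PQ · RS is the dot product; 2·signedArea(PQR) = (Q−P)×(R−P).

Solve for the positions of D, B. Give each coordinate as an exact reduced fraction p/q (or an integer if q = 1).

B = (5, -16)
D = (7/3, -2)

1. D_x = 7/3  [D is the centroid of △ECA]
2. D_y = -2  [D is the centroid of △ECA]
   → D = (7/3, -2)
3. B_x = 5  [CE ∥ BA ∩ EA ∥ CB]
4. B_y = -16  [CE ∥ BA ∩ EA ∥ CB]
   → B = (5, -16)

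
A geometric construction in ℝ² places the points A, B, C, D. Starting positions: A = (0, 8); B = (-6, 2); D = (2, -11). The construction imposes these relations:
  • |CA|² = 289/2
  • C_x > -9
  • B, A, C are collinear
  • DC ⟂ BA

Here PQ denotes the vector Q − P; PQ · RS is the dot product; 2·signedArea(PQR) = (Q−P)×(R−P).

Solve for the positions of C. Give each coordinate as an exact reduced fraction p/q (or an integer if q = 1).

1. C_x = -17/2  [B, A, C are collinear ∩ DC ⟂ BA]
2. C_y = -1/2  [B, A, C are collinear ∩ DC ⟂ BA]
   → C = (-17/2, -1/2)

C = (-17/2, -1/2)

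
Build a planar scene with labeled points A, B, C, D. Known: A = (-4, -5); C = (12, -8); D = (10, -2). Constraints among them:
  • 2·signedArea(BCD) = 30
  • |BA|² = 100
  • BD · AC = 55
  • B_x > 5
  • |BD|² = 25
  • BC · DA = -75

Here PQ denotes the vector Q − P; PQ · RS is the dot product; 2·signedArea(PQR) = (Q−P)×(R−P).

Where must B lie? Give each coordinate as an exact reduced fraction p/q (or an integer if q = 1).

1. B_x = 6  [BD · AC = 55 ∩ 2·signedArea(BCD) = 30]
2. B_y = -5  [BD · AC = 55 ∩ 2·signedArea(BCD) = 30]
   → B = (6, -5)

B = (6, -5)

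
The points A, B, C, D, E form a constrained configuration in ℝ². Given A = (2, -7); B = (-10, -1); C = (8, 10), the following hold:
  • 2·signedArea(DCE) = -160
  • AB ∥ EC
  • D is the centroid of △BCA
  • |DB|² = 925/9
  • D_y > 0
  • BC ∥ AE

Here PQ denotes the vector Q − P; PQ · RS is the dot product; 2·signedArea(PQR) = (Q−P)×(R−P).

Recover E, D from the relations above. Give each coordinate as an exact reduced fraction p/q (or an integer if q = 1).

D = (0, 2/3)
E = (20, 4)

1. E_x = 20  [AB ∥ EC ∩ BC ∥ AE]
2. E_y = 4  [AB ∥ EC ∩ BC ∥ AE]
   → E = (20, 4)
3. D_x = 0  [D is the centroid of △BCA]
4. D_y = 2/3  [D is the centroid of △BCA]
   → D = (0, 2/3)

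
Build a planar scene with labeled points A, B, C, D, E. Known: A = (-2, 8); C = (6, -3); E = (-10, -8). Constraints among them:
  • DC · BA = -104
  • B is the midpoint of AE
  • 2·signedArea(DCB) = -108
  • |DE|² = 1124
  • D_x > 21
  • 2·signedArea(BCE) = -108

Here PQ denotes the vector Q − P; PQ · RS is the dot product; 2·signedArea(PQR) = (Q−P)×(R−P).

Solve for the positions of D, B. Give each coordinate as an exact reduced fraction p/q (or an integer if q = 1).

1. B_x = -6  [B is the midpoint of AE]
2. B_y = 0  [B is the midpoint of AE]
   → B = (-6, 0)
3. D_x = 22  [2·signedArea(DCB) = -108 ∩ DC · BA = -104]
4. D_y = 2  [2·signedArea(DCB) = -108 ∩ DC · BA = -104]
   → D = (22, 2)

B = (-6, 0)
D = (22, 2)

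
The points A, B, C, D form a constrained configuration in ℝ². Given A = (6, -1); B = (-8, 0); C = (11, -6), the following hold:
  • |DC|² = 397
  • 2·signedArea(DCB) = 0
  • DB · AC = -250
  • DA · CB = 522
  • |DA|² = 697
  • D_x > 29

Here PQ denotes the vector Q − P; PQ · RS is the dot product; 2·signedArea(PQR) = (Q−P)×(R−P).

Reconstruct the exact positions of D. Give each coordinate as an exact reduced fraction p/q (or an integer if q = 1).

1. D_x = 30  [2·signedArea(DCB) = 0 ∩ DA · CB = 522]
2. D_y = -12  [2·signedArea(DCB) = 0 ∩ DA · CB = 522]
   → D = (30, -12)

D = (30, -12)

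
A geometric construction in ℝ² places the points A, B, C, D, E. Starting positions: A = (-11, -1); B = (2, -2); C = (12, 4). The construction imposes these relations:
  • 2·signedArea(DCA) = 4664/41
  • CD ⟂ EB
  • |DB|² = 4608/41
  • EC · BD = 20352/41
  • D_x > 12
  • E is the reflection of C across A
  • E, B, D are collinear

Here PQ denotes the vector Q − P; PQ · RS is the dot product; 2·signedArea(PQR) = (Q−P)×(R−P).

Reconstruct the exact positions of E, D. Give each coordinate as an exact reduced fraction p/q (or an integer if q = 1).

D = (514/41, -34/41)
E = (-34, -6)

1. E_x = -34  [E is the reflection of C across A]
2. E_y = -6  [E is the reflection of C across A]
   → E = (-34, -6)
3. D_x = 514/41  [E, B, D are collinear ∩ CD ⟂ EB]
4. D_y = -34/41  [E, B, D are collinear ∩ CD ⟂ EB]
   → D = (514/41, -34/41)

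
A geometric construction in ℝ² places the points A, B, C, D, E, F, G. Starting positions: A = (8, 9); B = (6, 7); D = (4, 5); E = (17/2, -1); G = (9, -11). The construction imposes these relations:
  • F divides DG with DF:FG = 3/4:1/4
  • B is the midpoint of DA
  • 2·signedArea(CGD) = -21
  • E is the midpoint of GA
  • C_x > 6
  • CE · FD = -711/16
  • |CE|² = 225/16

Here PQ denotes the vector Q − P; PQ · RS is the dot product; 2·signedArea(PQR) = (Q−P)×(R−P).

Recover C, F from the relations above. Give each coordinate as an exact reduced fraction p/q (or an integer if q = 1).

C = (25/4, 2)
F = (31/4, -7)

1. F_x = 31/4  [F divides DG with DF:FG = 3/4:1/4]
2. F_y = -7  [F divides DG with DF:FG = 3/4:1/4]
   → F = (31/4, -7)
3. C_x = 25/4  [2·signedArea(CGD) = -21 ∩ CE · FD = -711/16]
4. C_y = 2  [2·signedArea(CGD) = -21 ∩ CE · FD = -711/16]
   → C = (25/4, 2)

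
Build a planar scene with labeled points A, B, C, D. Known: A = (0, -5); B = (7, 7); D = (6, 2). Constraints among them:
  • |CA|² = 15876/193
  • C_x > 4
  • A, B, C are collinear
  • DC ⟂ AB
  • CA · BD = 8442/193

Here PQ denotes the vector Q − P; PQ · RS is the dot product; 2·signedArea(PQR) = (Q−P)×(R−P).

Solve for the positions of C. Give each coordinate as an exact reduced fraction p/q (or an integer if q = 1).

1. C_x = 882/193  [A, B, C are collinear ∩ DC ⟂ AB]
2. C_y = 547/193  [A, B, C are collinear ∩ DC ⟂ AB]
   → C = (882/193, 547/193)

C = (882/193, 547/193)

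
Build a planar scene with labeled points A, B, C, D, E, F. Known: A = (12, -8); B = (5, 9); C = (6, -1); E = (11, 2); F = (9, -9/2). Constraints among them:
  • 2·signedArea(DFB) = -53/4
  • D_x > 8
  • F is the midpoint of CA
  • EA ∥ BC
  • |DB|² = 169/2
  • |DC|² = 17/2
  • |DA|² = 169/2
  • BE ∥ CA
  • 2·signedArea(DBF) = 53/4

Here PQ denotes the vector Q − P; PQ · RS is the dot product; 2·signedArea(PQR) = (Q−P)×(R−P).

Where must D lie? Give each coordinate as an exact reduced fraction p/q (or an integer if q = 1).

D = (17/2, 1/2)

1. D_x = 17/2  [line -27/2·x + -4·y + 467/4 = 0 ∩ |DB|² = 169/2]
2. D_y = 1/2  [line -27/2·x + -4·y + 467/4 = 0 ∩ |DB|² = 169/2]
   → D = (17/2, 1/2)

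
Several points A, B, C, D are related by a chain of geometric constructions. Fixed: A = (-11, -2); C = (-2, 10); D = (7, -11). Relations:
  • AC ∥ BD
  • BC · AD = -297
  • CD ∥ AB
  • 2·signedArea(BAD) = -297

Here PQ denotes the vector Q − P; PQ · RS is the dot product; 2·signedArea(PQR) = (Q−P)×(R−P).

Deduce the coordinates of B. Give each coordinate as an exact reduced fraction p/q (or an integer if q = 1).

B = (-2, -23)

1. B_x = -2  [AC ∥ BD ∩ CD ∥ AB]
2. B_y = -23  [AC ∥ BD ∩ CD ∥ AB]
   → B = (-2, -23)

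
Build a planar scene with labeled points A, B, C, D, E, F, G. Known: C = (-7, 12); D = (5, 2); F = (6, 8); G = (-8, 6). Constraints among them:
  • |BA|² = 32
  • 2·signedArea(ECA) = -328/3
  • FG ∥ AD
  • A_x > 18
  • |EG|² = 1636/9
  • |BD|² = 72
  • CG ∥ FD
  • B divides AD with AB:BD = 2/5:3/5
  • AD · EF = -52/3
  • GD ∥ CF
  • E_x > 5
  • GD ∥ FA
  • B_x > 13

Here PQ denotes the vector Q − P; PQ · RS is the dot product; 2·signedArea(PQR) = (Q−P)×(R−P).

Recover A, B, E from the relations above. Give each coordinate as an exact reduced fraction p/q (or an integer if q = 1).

A = (19, 4)
B = (67/5, 16/5)
E = (16/3, 4)

1. A_x = 19  [FG ∥ AD ∩ GD ∥ FA]
2. A_y = 4  [FG ∥ AD ∩ GD ∥ FA]
   → A = (19, 4)
3. B_x = 67/5  [B divides AD with AB:BD = 2/5:3/5]
4. B_y = 16/5  [B divides AD with AB:BD = 2/5:3/5]
   → B = (67/5, 16/5)
5. E_x = 16/3  [2·signedArea(ECA) = -328/3 ∩ AD · EF = -52/3]
6. E_y = 4  [2·signedArea(ECA) = -328/3 ∩ AD · EF = -52/3]
   → E = (16/3, 4)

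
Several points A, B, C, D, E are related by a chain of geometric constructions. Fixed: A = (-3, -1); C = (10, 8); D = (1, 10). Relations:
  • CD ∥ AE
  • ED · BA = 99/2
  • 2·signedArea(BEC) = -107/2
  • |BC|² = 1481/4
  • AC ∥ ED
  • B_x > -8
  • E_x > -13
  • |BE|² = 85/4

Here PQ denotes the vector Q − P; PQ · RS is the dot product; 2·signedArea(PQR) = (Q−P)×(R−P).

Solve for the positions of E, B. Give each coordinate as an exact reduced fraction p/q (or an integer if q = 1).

1. E_x = -12  [AC ∥ ED ∩ CD ∥ AE]
2. E_y = 1  [AC ∥ ED ∩ CD ∥ AE]
   → E = (-12, 1)
3. B_x = -15/2  [2·signedArea(BEC) = -107/2 ∩ ED · BA = 99/2]
4. B_y = 0  [2·signedArea(BEC) = -107/2 ∩ ED · BA = 99/2]
   → B = (-15/2, 0)

B = (-15/2, 0)
E = (-12, 1)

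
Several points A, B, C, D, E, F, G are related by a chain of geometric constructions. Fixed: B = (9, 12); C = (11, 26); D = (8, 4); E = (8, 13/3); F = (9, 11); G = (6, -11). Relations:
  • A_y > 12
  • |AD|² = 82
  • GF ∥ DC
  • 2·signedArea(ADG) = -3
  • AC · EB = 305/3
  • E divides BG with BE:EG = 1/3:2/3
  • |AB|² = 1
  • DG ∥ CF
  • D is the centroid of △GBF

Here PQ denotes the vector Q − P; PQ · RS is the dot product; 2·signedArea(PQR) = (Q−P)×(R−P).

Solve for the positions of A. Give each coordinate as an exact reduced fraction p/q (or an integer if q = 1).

A = (9, 13)

1. A_x = 9  [2·signedArea(ADG) = -3 ∩ AC · EB = 305/3]
2. A_y = 13  [2·signedArea(ADG) = -3 ∩ AC · EB = 305/3]
   → A = (9, 13)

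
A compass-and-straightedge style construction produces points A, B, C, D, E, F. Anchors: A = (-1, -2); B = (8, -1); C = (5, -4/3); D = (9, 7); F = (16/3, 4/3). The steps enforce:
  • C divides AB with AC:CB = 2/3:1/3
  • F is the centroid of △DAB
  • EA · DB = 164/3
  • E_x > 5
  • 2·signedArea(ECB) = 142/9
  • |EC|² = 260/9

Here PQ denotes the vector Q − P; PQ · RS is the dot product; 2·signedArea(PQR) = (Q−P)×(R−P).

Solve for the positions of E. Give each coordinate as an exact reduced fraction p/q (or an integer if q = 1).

1. E_x = 17/3  [2·signedArea(ECB) = 142/9 ∩ EA · DB = 164/3]
2. E_y = 4  [2·signedArea(ECB) = 142/9 ∩ EA · DB = 164/3]
   → E = (17/3, 4)

E = (17/3, 4)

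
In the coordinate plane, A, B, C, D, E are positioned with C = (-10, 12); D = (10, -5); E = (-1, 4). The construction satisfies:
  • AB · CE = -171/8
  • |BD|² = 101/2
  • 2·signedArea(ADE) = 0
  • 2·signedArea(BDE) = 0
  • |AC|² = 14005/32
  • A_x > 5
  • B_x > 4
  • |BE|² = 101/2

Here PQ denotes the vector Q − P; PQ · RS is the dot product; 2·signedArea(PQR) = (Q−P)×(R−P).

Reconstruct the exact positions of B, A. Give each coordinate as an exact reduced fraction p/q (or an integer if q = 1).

A = (47/8, -13/8)
B = (9/2, -1/2)

1. B_x = 9/2  [line -9·x + -11·y + 35 = 0 ∩ |BE|² = 101/2]
2. B_y = -1/2  [line -9·x + -11·y + 35 = 0 ∩ |BE|² = 101/2]
   → B = (9/2, -1/2)
3. A_x = 47/8  [2·signedArea(ADE) = 0 ∩ AB · CE = -171/8]
4. A_y = -13/8  [2·signedArea(ADE) = 0 ∩ AB · CE = -171/8]
   → A = (47/8, -13/8)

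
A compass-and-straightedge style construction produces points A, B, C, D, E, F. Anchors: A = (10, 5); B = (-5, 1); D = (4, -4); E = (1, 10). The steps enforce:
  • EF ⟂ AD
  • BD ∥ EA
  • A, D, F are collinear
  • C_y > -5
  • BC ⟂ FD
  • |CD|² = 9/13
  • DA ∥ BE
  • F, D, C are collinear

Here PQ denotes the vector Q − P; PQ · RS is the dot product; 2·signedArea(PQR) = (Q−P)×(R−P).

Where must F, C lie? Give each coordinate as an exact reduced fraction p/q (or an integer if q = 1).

C = (46/13, -61/13)
F = (124/13, 56/13)

1. F_x = 124/13  [A, D, F are collinear ∩ EF ⟂ AD]
2. F_y = 56/13  [A, D, F are collinear ∩ EF ⟂ AD]
   → F = (124/13, 56/13)
3. C_x = 46/13  [F, D, C are collinear ∩ BC ⟂ FD]
4. C_y = -61/13  [F, D, C are collinear ∩ BC ⟂ FD]
   → C = (46/13, -61/13)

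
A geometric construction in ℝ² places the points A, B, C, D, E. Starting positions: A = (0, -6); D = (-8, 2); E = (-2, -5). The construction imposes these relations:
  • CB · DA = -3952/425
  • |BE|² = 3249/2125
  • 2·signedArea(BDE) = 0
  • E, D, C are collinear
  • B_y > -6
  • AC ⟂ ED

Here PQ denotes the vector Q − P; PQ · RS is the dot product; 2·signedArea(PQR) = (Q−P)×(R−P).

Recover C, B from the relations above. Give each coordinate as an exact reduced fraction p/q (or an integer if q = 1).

B = (-508/425, -2524/425)
C = (-56/85, -558/85)

1. C_x = -56/85  [E, D, C are collinear ∩ AC ⟂ ED]
2. C_y = -558/85  [E, D, C are collinear ∩ AC ⟂ ED]
   → C = (-56/85, -558/85)
3. B_x = -508/425  [2·signedArea(BDE) = 0 ∩ CB · DA = -3952/425]
4. B_y = -2524/425  [2·signedArea(BDE) = 0 ∩ CB · DA = -3952/425]
   → B = (-508/425, -2524/425)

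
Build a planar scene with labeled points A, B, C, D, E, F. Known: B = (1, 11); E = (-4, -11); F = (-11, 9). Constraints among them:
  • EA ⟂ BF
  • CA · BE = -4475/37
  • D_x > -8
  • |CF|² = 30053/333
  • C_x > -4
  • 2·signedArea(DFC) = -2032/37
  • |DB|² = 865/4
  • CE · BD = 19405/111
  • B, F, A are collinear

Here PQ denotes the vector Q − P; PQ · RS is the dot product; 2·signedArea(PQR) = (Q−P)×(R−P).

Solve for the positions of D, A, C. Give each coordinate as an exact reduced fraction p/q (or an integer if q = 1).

A = (-275/37, 355/37)
C = (-386/111, 355/111)
D = (-15/2, -1)

1. A_x = -275/37  [B, F, A are collinear ∩ EA ⟂ BF]
2. A_y = 355/37  [B, F, A are collinear ∩ EA ⟂ BF]
   → A = (-275/37, 355/37)
3. C_x = -386/111  [line 5·x + 22·y + -1960/37 = 0 ∩ |CF|² = 30053/333]
4. C_y = 355/111  [line 5·x + 22·y + -1960/37 = 0 ∩ |CF|² = 30053/333]
   → C = (-386/111, 355/111)
5. D_x = -15/2  [2·signedArea(DFC) = -2032/37 ∩ CE · BD = 19405/111]
6. D_y = -1  [2·signedArea(DFC) = -2032/37 ∩ CE · BD = 19405/111]
   → D = (-15/2, -1)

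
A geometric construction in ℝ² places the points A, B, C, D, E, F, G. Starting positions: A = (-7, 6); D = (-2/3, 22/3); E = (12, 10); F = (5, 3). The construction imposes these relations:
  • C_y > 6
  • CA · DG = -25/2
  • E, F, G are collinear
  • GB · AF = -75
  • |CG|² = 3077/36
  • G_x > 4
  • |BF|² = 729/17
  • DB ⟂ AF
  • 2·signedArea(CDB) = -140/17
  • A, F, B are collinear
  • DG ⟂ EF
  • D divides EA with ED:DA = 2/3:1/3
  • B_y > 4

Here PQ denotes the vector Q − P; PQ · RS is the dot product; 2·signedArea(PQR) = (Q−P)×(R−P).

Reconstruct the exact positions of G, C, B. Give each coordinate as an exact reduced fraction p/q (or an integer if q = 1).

B = (-23/17, 78/17)
C = (-23/6, 20/3)
G = (13/3, 7/3)

1. G_x = 13/3  [E, F, G are collinear ∩ DG ⟂ EF]
2. G_y = 7/3  [E, F, G are collinear ∩ DG ⟂ EF]
   → G = (13/3, 7/3)
3. B_x = -23/17  [A, F, B are collinear ∩ DB ⟂ AF]
4. B_y = 78/17  [A, F, B are collinear ∩ DB ⟂ AF]
   → B = (-23/17, 78/17)
5. C_x = -23/6  [2·signedArea(CDB) = -140/17 ∩ CA · DG = -25/2]
6. C_y = 20/3  [2·signedArea(CDB) = -140/17 ∩ CA · DG = -25/2]
   → C = (-23/6, 20/3)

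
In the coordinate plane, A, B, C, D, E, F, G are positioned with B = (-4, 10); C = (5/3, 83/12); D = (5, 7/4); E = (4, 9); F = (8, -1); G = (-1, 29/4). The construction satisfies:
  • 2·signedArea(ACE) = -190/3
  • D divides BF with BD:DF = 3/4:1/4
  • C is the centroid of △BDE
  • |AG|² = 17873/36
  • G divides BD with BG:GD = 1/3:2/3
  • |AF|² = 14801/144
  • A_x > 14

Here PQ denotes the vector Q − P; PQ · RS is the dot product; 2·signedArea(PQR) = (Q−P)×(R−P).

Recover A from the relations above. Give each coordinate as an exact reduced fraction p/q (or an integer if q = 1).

1. A_x = 43/3  [line -25/12·x + 7/3·y + 152/3 = 0 ∩ |AG|² = 17873/36]
2. A_y = -107/12  [line -25/12·x + 7/3·y + 152/3 = 0 ∩ |AG|² = 17873/36]
   → A = (43/3, -107/12)

A = (43/3, -107/12)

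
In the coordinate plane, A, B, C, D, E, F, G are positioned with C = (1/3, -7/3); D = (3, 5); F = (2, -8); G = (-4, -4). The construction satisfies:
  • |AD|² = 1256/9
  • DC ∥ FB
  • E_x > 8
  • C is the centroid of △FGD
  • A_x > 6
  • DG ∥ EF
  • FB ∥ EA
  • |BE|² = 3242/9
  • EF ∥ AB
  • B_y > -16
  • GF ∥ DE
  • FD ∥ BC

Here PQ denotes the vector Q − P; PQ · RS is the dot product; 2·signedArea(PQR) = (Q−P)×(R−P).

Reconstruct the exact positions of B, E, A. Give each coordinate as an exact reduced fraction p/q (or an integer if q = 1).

1. B_x = -2/3  [FD ∥ BC ∩ DC ∥ FB]
2. B_y = -46/3  [FD ∥ BC ∩ DC ∥ FB]
   → B = (-2/3, -46/3)
3. E_x = 9  [DG ∥ EF ∩ GF ∥ DE]
4. E_y = 1  [DG ∥ EF ∩ GF ∥ DE]
   → E = (9, 1)
5. A_x = 19/3  [EF ∥ AB ∩ FB ∥ EA]
6. A_y = -19/3  [EF ∥ AB ∩ FB ∥ EA]
   → A = (19/3, -19/3)

A = (19/3, -19/3)
B = (-2/3, -46/3)
E = (9, 1)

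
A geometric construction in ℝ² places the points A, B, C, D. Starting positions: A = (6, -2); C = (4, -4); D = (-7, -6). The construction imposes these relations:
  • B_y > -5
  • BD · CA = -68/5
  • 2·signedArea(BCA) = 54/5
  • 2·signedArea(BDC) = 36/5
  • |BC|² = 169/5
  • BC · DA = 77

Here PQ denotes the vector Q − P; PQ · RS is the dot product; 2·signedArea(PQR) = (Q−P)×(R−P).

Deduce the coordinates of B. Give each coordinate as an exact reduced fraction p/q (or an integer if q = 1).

B = (-9/5, -22/5)

1. B_x = -9/5  [2·signedArea(BDC) = 36/5 ∩ 2·signedArea(BCA) = 54/5]
2. B_y = -22/5  [2·signedArea(BDC) = 36/5 ∩ 2·signedArea(BCA) = 54/5]
   → B = (-9/5, -22/5)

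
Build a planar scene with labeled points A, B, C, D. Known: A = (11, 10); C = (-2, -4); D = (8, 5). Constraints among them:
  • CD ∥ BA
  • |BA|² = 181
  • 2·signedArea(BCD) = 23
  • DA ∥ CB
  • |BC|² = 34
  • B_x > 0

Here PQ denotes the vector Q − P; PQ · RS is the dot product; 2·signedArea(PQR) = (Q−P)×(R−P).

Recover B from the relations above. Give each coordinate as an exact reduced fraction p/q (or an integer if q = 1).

B = (1, 1)

1. B_x = 1  [CD ∥ BA ∩ DA ∥ CB]
2. B_y = 1  [CD ∥ BA ∩ DA ∥ CB]
   → B = (1, 1)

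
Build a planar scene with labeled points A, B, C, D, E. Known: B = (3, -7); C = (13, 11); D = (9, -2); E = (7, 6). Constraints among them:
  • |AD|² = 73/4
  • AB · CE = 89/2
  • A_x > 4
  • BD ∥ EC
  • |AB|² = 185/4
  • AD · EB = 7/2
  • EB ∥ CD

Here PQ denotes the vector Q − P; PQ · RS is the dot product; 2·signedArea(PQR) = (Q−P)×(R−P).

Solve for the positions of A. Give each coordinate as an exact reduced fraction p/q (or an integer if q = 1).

1. A_x = 5  [AB · CE = 89/2 ∩ AD · EB = 7/2]
2. A_y = -1/2  [AB · CE = 89/2 ∩ AD · EB = 7/2]
   → A = (5, -1/2)

A = (5, -1/2)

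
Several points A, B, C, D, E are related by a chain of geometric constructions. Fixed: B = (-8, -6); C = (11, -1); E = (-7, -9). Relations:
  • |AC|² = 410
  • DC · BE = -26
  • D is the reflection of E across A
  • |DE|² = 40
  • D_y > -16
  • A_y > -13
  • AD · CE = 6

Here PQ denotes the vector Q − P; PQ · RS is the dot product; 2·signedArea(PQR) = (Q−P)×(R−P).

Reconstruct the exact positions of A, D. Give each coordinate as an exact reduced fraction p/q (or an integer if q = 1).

A = (-6, -12)
D = (-5, -15)

1. D_x = -5  [line -1·x + 3·y + 40 = 0 ∩ |DE|² = 40]
2. D_y = -15  [line -1·x + 3·y + 40 = 0 ∩ |DE|² = 40]
   → D = (-5, -15)
3. A_x = -6  [AD · CE = 6 ∩ D is the reflection of E across A]
4. A_y = -12  [AD · CE = 6 ∩ D is the reflection of E across A]
   → A = (-6, -12)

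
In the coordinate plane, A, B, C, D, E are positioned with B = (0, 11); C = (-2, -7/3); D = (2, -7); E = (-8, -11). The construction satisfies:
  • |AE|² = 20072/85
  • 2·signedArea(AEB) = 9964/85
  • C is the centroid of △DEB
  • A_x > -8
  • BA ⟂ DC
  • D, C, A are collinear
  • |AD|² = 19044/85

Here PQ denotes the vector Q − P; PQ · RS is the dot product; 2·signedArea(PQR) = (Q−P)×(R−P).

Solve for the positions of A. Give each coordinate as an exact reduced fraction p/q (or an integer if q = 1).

A = (-658/85, 371/85)

1. A_x = -658/85  [D, C, A are collinear ∩ BA ⟂ DC]
2. A_y = 371/85  [D, C, A are collinear ∩ BA ⟂ DC]
   → A = (-658/85, 371/85)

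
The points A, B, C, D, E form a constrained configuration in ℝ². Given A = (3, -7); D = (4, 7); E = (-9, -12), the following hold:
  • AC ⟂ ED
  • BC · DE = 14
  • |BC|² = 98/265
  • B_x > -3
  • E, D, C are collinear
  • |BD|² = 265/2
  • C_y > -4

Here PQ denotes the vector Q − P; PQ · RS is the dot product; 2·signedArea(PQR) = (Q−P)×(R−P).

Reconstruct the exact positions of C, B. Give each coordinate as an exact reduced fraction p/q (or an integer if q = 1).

B = (-5/2, -5/2)
C = (-1507/530, -1591/530)

1. C_x = -1507/530  [E, D, C are collinear ∩ AC ⟂ ED]
2. C_y = -1591/530  [E, D, C are collinear ∩ AC ⟂ ED]
   → C = (-1507/530, -1591/530)
3. B_x = -5/2  [line 13·x + 19·y + 80 = 0 ∩ |BD|² = 265/2]
4. B_y = -5/2  [line 13·x + 19·y + 80 = 0 ∩ |BD|² = 265/2]
   → B = (-5/2, -5/2)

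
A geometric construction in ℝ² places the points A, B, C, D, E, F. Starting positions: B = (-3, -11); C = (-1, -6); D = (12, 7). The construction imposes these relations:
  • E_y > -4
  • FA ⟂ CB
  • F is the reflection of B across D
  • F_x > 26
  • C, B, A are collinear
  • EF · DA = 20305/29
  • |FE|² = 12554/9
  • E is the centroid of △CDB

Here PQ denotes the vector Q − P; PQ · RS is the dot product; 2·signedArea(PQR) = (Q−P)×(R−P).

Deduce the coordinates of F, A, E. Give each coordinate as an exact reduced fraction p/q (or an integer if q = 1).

A = (393/29, 881/29)
E = (8/3, -10/3)
F = (27, 25)

1. F_x = 27  [F is the reflection of B across D]
2. F_y = 25  [F is the reflection of B across D]
   → F = (27, 25)
3. A_x = 393/29  [C, B, A are collinear ∩ FA ⟂ CB]
4. A_y = 881/29  [C, B, A are collinear ∩ FA ⟂ CB]
   → A = (393/29, 881/29)
5. E_x = 8/3  [E is the centroid of △CDB]
6. E_y = -10/3  [E is the centroid of △CDB]
   → E = (8/3, -10/3)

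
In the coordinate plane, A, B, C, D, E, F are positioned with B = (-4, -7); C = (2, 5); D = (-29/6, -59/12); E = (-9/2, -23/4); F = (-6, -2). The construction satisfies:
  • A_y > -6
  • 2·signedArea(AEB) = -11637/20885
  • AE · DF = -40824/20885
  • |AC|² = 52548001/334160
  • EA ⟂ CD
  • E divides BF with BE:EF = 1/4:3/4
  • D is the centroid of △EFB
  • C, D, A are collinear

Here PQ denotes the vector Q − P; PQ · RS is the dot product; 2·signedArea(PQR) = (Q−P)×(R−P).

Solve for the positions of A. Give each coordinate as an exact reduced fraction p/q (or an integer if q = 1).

A = (-213669/41770, -444931/83540)

1. A_x = -213669/41770  [C, D, A are collinear ∩ EA ⟂ CD]
2. A_y = -444931/83540  [C, D, A are collinear ∩ EA ⟂ CD]
   → A = (-213669/41770, -444931/83540)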